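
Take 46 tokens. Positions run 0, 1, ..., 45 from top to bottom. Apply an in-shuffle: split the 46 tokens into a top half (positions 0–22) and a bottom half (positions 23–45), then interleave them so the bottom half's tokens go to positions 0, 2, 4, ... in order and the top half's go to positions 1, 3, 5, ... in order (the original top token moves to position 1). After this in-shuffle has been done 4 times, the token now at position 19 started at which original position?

Work backwards from position 19, undoing one in-shuffle at a time:
19 ← 9 ← 4 ← 25 ← 12
So the token now at position 19 started at position 12.

12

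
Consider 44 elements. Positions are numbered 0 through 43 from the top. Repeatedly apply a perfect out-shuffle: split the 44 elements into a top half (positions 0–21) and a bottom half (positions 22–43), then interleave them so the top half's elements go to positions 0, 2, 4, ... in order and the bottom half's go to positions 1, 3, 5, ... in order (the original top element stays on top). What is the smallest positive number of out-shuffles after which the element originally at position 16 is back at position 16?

14

Follow position 16 under repeated out-shuffles:
16 → 32 → 21 → 42 → 41 → 39 → 35 → 27 → 11 → 22 → 1 → 2 → 4 → 8 → 16
It first returns after 14 out-shuffles.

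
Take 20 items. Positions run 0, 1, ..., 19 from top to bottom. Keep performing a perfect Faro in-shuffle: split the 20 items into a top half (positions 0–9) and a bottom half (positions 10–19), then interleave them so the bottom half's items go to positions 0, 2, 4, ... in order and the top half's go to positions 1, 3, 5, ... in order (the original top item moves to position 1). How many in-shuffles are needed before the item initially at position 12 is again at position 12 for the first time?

6

Follow position 12 under repeated in-shuffles:
12 → 4 → 9 → 19 → 18 → 16 → 12
It first returns after 6 in-shuffles.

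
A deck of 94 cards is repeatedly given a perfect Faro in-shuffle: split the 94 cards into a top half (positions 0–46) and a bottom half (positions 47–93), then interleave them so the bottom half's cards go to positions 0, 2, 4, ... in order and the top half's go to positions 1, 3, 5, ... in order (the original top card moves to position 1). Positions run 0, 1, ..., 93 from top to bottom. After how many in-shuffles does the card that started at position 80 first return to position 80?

36

Follow position 80 under repeated in-shuffles:
80 → 66 → 38 → 77 → 60 → 26 → 53 → 12 → ... → 80 (length 36)
It first returns after 36 in-shuffles.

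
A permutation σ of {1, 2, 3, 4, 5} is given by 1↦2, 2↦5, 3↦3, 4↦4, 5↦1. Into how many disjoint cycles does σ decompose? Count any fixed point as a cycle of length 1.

Cycle decomposition: (1 2 5) (3) (4).
3 cycles.

3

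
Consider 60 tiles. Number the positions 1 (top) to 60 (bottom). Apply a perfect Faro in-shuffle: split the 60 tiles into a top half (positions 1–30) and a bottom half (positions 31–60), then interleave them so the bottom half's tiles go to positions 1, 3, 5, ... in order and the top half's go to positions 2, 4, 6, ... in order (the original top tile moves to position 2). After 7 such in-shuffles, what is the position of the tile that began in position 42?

8

Track the tile's position through each in-shuffle:
42 → 23 → 46 → 31 → 1 → 2 → 4 → 8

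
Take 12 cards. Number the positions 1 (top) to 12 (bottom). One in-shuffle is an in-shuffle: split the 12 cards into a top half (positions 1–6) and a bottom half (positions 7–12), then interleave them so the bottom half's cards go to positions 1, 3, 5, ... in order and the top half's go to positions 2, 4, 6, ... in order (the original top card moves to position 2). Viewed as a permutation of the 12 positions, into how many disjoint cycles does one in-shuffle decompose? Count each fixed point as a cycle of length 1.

1

Trace each unvisited position around until it returns:
(1 2 4 8 3 6 ... len 12)
1 cycle in total.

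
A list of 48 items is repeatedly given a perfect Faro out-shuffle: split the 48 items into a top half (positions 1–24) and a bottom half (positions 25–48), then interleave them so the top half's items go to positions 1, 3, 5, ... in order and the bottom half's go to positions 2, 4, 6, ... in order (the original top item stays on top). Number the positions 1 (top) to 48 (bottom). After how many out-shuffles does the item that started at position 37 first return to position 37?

23

Follow position 37 under repeated out-shuffles:
37 → 26 → 4 → 7 → 13 → 25 → 2 → 3 → ... → 37 (length 23)
It first returns after 23 out-shuffles.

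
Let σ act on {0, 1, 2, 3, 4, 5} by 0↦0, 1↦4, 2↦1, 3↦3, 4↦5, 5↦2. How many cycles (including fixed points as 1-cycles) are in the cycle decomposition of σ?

3

Cycle decomposition: (0) (1 4 5 2) (3).
3 cycles.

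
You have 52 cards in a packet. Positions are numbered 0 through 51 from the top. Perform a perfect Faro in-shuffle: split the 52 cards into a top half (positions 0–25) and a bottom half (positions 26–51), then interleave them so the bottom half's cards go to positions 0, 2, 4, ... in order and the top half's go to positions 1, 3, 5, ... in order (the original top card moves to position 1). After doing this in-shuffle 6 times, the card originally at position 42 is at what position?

Track the card's position through each in-shuffle:
42 → 32 → 12 → 25 → 51 → 50 → 48

48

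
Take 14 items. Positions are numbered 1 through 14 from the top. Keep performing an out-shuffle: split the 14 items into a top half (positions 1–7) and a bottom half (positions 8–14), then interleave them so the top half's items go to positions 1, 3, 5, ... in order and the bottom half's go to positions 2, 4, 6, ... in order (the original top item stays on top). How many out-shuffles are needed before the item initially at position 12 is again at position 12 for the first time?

12

Follow position 12 under repeated out-shuffles:
12 → 10 → 6 → 11 → 8 → 2 → 3 → 5 → 9 → 4 → 7 → 13 → 12
It first returns after 12 out-shuffles.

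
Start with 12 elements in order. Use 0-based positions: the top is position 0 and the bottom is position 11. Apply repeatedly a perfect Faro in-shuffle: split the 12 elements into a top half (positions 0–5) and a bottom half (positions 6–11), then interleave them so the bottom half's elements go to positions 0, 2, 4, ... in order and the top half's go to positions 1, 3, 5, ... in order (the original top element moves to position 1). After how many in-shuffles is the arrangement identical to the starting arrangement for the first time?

12

The in-shuffle permutes the 12 positions with cycle lengths [12].
Every element is home exactly when every cycle has completed a whole number of laps, i.e. after lcm(12) = 12 in-shuffles.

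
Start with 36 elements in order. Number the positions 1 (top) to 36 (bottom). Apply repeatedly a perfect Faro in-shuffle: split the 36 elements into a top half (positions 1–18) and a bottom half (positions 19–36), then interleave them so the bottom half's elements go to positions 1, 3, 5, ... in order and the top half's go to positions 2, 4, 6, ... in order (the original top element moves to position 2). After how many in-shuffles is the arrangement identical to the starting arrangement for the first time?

The in-shuffle permutes the 36 positions with cycle lengths [36].
Every element is home exactly when every cycle has completed a whole number of laps, i.e. after lcm(36) = 36 in-shuffles.

36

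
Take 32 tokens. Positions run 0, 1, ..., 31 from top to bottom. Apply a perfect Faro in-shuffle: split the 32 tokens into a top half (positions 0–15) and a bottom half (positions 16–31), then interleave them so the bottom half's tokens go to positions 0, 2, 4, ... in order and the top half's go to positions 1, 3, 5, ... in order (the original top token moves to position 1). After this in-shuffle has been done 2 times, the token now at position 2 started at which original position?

8

Work backwards from position 2, undoing one in-shuffle at a time:
2 ← 17 ← 8
So the token now at position 2 started at position 8.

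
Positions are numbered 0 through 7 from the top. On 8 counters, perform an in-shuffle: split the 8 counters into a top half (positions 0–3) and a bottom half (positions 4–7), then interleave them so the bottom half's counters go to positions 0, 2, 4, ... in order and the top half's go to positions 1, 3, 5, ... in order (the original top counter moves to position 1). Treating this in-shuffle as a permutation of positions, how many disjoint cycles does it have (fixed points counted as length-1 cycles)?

2

Trace each unvisited position around until it returns:
(0 1 3 7 6 4) (2 5)
2 cycles in total.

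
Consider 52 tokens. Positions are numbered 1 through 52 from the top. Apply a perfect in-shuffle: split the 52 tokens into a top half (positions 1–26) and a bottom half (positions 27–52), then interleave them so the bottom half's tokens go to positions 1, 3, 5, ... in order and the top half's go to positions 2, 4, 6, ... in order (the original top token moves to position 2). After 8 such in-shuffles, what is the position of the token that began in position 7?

Track the token's position through each in-shuffle:
7 → 14 → 28 → 3 → 6 → 12 → 24 → 48 → 43

43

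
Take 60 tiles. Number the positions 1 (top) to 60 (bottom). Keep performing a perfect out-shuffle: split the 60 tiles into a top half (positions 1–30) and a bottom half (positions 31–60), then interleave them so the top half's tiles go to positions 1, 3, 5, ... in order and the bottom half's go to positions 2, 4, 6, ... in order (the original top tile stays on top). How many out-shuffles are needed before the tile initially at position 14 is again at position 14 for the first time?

58

Follow position 14 under repeated out-shuffles:
14 → 27 → 53 → 46 → 32 → 4 → 7 → 13 → ... → 14 (length 58)
It first returns after 58 out-shuffles.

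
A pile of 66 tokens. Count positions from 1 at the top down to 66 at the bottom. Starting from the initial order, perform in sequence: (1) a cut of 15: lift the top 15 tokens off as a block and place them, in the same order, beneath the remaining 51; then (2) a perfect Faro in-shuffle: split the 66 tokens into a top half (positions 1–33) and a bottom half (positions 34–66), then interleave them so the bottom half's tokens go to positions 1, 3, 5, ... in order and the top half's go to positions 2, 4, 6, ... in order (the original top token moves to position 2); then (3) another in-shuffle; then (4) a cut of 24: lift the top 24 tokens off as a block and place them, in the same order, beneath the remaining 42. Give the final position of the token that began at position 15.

39

Track the token from position 15 forward through each operation:
  after op 1 (cut 15): 15 → 66
  after op 2 (in-shuffle): 66 → 65
  after op 3 (in-shuffle): 65 → 63
  after op 4 (cut 24): 63 → 39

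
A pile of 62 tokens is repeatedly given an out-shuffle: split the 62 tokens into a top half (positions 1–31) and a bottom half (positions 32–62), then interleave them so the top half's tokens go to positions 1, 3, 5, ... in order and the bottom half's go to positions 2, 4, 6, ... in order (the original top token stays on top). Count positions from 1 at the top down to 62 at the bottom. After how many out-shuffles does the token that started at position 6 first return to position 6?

60

Follow position 6 under repeated out-shuffles:
6 → 11 → 21 → 41 → 20 → 39 → 16 → 31 → ... → 6 (length 60)
It first returns after 60 out-shuffles.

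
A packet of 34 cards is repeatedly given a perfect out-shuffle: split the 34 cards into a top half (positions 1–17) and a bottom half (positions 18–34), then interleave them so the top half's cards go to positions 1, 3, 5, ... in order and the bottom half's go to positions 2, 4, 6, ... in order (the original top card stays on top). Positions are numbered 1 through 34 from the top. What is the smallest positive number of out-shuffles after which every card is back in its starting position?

10

The out-shuffle permutes the 34 positions with cycle lengths [1, 1, 2, 10, 10, 10].
Every card is home exactly when every cycle has completed a whole number of laps, i.e. after lcm(1, 2, 10) = 10 out-shuffles.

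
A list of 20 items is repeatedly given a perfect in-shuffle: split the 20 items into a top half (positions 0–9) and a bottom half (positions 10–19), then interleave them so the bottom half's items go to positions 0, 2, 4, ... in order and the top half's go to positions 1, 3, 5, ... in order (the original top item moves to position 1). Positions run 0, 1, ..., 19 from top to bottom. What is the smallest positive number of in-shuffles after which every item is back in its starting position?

The in-shuffle permutes the 20 positions with cycle lengths [2, 3, 3, 6, 6].
Every item is home exactly when every cycle has completed a whole number of laps, i.e. after lcm(2, 3, 6) = 6 in-shuffles.

6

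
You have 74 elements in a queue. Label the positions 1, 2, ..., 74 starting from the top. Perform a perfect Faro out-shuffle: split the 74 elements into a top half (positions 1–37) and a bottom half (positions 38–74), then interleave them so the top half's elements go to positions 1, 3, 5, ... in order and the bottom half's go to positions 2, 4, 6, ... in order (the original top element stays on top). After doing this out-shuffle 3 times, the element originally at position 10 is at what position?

73

Track the element's position through each out-shuffle:
10 → 19 → 37 → 73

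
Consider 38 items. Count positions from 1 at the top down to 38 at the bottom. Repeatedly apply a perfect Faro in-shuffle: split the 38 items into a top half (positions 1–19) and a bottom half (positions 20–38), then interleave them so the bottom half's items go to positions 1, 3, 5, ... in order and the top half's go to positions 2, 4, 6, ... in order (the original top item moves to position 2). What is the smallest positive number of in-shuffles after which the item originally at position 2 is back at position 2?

12

Follow position 2 under repeated in-shuffles:
2 → 4 → 8 → 16 → 32 → 25 → 11 → 22 → 5 → 10 → 20 → 1 → 2
It first returns after 12 in-shuffles.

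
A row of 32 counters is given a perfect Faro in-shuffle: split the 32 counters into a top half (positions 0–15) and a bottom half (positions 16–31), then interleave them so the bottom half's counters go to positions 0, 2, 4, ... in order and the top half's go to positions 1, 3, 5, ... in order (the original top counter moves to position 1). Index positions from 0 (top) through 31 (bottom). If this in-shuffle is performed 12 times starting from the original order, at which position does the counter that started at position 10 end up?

Track the counter's position through each in-shuffle:
10 → 21 → 10 → 21 → 10 → 21 → 10 → 21 → 10 → 21 → 10 → 21 → 10

10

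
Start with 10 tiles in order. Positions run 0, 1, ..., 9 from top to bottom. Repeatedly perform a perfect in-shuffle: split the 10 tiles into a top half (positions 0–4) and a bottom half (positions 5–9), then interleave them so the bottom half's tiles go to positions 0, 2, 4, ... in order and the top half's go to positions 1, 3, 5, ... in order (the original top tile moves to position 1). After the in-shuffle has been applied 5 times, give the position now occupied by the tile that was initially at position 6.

Track the tile's position through each in-shuffle:
6 → 2 → 5 → 0 → 1 → 3

3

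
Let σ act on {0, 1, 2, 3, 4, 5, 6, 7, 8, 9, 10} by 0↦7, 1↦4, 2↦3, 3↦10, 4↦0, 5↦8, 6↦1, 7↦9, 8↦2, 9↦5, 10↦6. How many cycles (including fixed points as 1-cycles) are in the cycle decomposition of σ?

Cycle decomposition: (0 7 9 5 8 2 3 10 6 1 4).
1 cycle.

1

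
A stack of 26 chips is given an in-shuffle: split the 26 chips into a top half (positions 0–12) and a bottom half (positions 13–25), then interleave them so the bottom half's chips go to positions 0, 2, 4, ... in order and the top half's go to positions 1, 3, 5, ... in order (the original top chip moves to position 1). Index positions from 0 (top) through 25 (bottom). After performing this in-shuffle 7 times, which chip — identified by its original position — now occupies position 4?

6

Work backwards from position 4, undoing one in-shuffle at a time:
4 ← 15 ← 7 ← 3 ← 1 ← 0 ← 13 ← 6
So the chip now at position 4 started at position 6.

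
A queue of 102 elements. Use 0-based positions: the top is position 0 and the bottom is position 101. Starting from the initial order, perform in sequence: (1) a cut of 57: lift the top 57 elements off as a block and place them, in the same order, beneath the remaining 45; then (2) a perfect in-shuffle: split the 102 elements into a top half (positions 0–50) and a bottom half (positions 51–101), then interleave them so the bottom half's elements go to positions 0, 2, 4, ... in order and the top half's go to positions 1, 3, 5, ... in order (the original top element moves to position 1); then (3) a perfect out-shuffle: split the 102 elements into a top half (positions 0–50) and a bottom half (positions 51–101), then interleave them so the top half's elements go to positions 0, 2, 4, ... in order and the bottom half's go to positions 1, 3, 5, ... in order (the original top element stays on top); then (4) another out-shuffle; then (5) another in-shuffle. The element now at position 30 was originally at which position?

90

Undo the operations in reverse order, starting from position 30:
  undo op 5 (in-shuffle, from bottom half): 30 ← 66
  undo op 4 (out-shuffle, from top half): 66 ← 33
  undo op 3 (out-shuffle, from bottom half): 33 ← 67
  undo op 2 (in-shuffle, from top half): 67 ← 33
  undo op 1 (cut 57): 33 ← 90
So the element at position 30 came from original position 90.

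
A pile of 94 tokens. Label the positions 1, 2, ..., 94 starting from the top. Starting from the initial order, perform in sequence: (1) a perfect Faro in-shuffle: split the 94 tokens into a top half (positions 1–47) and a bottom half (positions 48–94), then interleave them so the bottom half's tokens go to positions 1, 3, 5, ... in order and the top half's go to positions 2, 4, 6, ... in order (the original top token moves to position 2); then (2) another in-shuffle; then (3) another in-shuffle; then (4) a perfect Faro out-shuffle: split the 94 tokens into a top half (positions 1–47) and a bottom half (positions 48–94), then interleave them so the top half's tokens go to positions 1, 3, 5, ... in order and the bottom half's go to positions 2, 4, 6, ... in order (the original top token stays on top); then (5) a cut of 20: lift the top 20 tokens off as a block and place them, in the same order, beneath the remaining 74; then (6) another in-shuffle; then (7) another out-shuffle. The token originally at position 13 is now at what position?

Track the token from position 13 forward through each operation:
  after op 1 (in-shuffle): 13 → 26
  after op 2 (in-shuffle): 26 → 52
  after op 3 (in-shuffle): 52 → 9
  after op 4 (out-shuffle): 9 → 17
  after op 5 (cut 20): 17 → 91
  after op 6 (in-shuffle): 91 → 87
  after op 7 (out-shuffle): 87 → 80

80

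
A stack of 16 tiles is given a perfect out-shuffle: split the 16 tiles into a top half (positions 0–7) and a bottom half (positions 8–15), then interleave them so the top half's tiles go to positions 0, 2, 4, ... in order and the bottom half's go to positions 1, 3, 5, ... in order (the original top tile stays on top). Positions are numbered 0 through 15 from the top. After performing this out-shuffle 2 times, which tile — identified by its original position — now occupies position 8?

Work backwards from position 8, undoing one out-shuffle at a time:
8 ← 4 ← 2
So the tile now at position 8 started at position 2.

2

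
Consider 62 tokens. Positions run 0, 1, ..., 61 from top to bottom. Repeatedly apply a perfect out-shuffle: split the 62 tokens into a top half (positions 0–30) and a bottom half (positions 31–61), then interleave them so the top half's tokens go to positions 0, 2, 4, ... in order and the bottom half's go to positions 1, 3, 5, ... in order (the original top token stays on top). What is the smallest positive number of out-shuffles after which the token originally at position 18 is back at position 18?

60

Follow position 18 under repeated out-shuffles:
18 → 36 → 11 → 22 → 44 → 27 → 54 → 47 → ... → 18 (length 60)
It first returns after 60 out-shuffles.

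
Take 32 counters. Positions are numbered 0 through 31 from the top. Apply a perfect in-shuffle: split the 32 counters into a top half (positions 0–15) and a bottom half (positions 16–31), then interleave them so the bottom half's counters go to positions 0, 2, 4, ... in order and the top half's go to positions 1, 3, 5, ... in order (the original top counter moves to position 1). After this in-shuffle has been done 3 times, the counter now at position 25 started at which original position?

27

Work backwards from position 25, undoing one in-shuffle at a time:
25 ← 12 ← 22 ← 27
So the counter now at position 25 started at position 27.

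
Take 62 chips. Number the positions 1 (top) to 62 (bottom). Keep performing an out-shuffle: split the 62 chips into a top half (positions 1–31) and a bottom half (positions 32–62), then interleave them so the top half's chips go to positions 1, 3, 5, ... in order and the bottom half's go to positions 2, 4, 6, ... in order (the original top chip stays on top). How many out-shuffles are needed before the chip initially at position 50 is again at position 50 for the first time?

60

Follow position 50 under repeated out-shuffles:
50 → 38 → 14 → 27 → 53 → 44 → 26 → 51 → ... → 50 (length 60)
It first returns after 60 out-shuffles.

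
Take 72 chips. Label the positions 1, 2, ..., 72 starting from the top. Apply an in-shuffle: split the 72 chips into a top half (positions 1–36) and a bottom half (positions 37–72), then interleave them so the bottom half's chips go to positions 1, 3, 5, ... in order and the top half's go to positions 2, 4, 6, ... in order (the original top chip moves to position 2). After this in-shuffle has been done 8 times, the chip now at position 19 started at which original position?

38

Work backwards from position 19, undoing one in-shuffle at a time:
19 ← 46 ← 23 ← 48 ← 24 ← 12 ← 6 ← 3 ← 38
So the chip now at position 19 started at position 38.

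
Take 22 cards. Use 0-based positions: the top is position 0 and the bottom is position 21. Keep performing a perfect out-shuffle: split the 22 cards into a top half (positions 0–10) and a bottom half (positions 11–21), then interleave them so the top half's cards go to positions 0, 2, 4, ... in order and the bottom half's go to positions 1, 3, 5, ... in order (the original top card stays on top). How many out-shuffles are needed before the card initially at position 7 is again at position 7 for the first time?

2

Follow position 7 under repeated out-shuffles:
7 → 14 → 7
It first returns after 2 out-shuffles.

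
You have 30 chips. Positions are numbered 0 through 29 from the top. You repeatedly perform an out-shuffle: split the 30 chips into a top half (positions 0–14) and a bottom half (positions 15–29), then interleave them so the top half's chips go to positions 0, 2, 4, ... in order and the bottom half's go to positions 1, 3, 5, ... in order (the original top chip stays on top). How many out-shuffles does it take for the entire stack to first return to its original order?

The out-shuffle permutes the 30 positions with cycle lengths [1, 1, 28].
Every chip is home exactly when every cycle has completed a whole number of laps, i.e. after lcm(1, 28) = 28 out-shuffles.

28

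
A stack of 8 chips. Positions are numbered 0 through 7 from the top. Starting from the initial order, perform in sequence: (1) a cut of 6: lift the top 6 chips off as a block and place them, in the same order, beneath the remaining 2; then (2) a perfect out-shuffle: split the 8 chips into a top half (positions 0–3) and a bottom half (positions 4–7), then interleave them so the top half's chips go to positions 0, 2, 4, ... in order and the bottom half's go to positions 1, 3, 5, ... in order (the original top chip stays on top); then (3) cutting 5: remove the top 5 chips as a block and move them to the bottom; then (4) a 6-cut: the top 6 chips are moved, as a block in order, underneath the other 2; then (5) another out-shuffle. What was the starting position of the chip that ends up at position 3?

Undo the operations in reverse order, starting from position 3:
  undo op 5 (out-shuffle, from bottom half): 3 ← 5
  undo op 4 (cut 6): 5 ← 3
  undo op 3 (cut 5): 3 ← 0
  undo op 2 (out-shuffle, from top half): 0 ← 0
  undo op 1 (cut 6): 0 ← 6
So the chip at position 3 came from original position 6.

6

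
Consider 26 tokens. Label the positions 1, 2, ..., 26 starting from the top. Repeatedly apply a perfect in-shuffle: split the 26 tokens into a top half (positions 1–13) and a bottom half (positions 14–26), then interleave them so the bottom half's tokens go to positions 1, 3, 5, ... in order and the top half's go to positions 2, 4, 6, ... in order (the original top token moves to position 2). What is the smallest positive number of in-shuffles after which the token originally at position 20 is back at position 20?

18

Follow position 20 under repeated in-shuffles:
20 → 13 → 26 → 25 → 23 → 19 → 11 → 22 → 17 → 7 → 14 → 1 → 2 → 4 → 8 → 16 → 5 → 10 → 20
It first returns after 18 in-shuffles.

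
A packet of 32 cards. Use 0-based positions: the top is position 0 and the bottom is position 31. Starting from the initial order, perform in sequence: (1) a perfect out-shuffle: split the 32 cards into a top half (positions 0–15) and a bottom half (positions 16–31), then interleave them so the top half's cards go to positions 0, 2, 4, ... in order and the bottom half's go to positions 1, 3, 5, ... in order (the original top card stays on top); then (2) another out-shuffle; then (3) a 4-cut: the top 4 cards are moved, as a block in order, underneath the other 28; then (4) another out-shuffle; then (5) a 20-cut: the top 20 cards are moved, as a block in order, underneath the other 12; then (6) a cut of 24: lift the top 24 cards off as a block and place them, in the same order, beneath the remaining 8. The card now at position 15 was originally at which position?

8

Undo the operations in reverse order, starting from position 15:
  undo op 6 (cut 24): 15 ← 7
  undo op 5 (cut 20): 7 ← 27
  undo op 4 (out-shuffle, from bottom half): 27 ← 29
  undo op 3 (cut 4): 29 ← 1
  undo op 2 (out-shuffle, from bottom half): 1 ← 16
  undo op 1 (out-shuffle, from top half): 16 ← 8
So the card at position 15 came from original position 8.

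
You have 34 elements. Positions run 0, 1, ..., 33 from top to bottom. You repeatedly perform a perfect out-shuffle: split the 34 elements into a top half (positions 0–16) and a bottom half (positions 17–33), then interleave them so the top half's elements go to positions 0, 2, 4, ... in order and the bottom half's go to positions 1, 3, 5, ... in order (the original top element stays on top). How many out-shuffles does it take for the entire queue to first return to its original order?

10

The out-shuffle permutes the 34 positions with cycle lengths [1, 1, 2, 10, 10, 10].
Every element is home exactly when every cycle has completed a whole number of laps, i.e. after lcm(1, 2, 10) = 10 out-shuffles.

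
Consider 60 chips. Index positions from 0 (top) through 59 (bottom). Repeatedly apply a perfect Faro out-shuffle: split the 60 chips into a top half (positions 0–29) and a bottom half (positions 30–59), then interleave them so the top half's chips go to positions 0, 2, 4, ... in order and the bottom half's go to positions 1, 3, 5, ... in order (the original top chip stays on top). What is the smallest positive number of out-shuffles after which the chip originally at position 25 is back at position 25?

58

Follow position 25 under repeated out-shuffles:
25 → 50 → 41 → 23 → 46 → 33 → 7 → 14 → ... → 25 (length 58)
It first returns after 58 out-shuffles.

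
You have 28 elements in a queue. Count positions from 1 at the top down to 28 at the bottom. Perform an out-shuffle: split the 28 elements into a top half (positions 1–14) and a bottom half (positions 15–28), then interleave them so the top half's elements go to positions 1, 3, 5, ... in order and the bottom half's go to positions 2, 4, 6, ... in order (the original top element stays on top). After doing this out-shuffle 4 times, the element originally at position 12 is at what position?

15

Track the element's position through each out-shuffle:
12 → 23 → 18 → 8 → 15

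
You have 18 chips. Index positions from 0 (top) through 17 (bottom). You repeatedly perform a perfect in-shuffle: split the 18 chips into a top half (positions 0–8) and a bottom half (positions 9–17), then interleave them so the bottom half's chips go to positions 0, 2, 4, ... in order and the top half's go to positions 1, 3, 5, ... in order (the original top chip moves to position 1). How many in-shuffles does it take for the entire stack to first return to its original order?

18

The in-shuffle permutes the 18 positions with cycle lengths [18].
Every chip is home exactly when every cycle has completed a whole number of laps, i.e. after lcm(18) = 18 in-shuffles.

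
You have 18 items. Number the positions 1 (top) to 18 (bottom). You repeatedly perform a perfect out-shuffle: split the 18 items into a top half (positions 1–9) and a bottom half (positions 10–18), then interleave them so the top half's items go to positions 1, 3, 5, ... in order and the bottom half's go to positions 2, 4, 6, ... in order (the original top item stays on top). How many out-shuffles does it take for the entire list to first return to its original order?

8

The out-shuffle permutes the 18 positions with cycle lengths [1, 1, 8, 8].
Every item is home exactly when every cycle has completed a whole number of laps, i.e. after lcm(1, 8) = 8 out-shuffles.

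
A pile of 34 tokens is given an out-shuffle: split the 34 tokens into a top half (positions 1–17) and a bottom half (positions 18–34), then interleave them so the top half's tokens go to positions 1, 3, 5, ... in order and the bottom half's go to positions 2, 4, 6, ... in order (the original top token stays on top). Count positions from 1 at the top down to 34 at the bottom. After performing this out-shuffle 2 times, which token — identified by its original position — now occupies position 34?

34

Work backwards from position 34, undoing one out-shuffle at a time:
34 ← 34 ← 34
So the token now at position 34 started at position 34.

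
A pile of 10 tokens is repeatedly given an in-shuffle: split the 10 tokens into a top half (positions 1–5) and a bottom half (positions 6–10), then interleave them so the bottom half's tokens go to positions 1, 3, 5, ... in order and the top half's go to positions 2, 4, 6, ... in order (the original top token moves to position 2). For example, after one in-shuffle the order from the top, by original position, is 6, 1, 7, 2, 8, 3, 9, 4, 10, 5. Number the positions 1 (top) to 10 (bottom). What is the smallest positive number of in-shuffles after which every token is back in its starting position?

10

The in-shuffle permutes the 10 positions with cycle lengths [10].
Every token is home exactly when every cycle has completed a whole number of laps, i.e. after lcm(10) = 10 in-shuffles.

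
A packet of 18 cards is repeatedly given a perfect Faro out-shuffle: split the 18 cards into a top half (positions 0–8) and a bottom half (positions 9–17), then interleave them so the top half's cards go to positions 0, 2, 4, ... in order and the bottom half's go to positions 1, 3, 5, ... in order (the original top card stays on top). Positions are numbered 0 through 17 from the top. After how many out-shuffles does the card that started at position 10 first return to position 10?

Follow position 10 under repeated out-shuffles:
10 → 3 → 6 → 12 → 7 → 14 → 11 → 5 → 10
It first returns after 8 out-shuffles.

8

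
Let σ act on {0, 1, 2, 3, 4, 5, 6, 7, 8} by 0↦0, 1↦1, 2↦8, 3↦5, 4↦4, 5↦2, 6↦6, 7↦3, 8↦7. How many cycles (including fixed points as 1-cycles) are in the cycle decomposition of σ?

Cycle decomposition: (0) (1) (2 8 7 3 5) (4) (6).
5 cycles.

5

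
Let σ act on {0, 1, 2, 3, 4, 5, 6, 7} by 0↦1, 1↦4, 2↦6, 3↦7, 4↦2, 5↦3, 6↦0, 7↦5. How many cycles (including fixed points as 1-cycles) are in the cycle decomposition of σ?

Cycle decomposition: (0 1 4 2 6) (3 7 5).
2 cycles.

2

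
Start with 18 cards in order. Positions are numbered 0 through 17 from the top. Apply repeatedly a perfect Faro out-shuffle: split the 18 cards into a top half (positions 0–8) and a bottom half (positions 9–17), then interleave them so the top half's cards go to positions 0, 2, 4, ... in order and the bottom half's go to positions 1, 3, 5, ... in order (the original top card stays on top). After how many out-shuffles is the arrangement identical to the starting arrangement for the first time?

The out-shuffle permutes the 18 positions with cycle lengths [1, 1, 8, 8].
Every card is home exactly when every cycle has completed a whole number of laps, i.e. after lcm(1, 8) = 8 out-shuffles.

8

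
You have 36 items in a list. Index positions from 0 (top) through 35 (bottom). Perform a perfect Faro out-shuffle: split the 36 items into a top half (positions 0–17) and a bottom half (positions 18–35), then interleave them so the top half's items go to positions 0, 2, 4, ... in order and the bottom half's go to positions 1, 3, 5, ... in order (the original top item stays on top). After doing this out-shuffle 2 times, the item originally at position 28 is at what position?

7

Track the item's position through each out-shuffle:
28 → 21 → 7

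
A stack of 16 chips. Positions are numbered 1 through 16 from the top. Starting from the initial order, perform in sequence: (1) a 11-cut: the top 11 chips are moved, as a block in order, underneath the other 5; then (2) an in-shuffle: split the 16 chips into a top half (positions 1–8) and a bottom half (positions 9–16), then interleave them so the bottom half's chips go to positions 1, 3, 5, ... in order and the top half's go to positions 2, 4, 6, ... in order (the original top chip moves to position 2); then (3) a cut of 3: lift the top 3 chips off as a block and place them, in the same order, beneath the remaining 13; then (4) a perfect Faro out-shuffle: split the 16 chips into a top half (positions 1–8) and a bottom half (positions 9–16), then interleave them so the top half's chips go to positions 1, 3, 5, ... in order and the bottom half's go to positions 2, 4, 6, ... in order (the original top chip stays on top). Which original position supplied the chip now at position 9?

15

Undo the operations in reverse order, starting from position 9:
  undo op 4 (out-shuffle, from top half): 9 ← 5
  undo op 3 (cut 3): 5 ← 8
  undo op 2 (in-shuffle, from top half): 8 ← 4
  undo op 1 (cut 11): 4 ← 15
So the chip at position 9 came from original position 15.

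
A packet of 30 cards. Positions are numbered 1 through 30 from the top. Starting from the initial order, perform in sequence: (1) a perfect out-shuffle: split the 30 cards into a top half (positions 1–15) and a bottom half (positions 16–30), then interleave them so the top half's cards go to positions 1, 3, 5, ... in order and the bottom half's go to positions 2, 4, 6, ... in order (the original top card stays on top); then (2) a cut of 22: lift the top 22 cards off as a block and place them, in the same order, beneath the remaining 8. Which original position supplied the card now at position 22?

Undo the operations in reverse order, starting from position 22:
  undo op 2 (cut 22): 22 ← 14
  undo op 1 (out-shuffle, from bottom half): 14 ← 22
So the card at position 22 came from original position 22.

22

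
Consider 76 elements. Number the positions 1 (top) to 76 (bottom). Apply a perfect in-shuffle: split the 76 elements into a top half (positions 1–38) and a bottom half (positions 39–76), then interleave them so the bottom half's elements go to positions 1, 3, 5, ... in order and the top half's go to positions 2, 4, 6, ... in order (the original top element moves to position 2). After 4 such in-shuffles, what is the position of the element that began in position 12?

38

Track the element's position through each in-shuffle:
12 → 24 → 48 → 19 → 38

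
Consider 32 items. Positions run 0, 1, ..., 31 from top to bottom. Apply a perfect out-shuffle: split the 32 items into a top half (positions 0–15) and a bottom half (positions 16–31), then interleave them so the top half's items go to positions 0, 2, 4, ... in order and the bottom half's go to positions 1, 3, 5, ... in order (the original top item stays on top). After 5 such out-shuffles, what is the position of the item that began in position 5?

5

Track the item's position through each out-shuffle:
5 → 10 → 20 → 9 → 18 → 5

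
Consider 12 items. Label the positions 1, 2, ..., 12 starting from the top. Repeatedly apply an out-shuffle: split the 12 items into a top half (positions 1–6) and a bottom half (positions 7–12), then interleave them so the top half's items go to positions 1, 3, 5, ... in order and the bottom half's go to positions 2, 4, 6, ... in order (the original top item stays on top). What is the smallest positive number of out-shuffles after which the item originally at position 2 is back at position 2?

10

Follow position 2 under repeated out-shuffles:
2 → 3 → 5 → 9 → 6 → 11 → 10 → 8 → 4 → 7 → 2
It first returns after 10 out-shuffles.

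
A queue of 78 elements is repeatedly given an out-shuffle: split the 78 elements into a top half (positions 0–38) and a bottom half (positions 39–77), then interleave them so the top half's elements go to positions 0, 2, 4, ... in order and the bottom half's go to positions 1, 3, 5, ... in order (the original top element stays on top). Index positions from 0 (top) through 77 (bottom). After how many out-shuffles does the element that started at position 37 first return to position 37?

Follow position 37 under repeated out-shuffles:
37 → 74 → 71 → 65 → 53 → 29 → 58 → 39 → ... → 37 (length 30)
It first returns after 30 out-shuffles.

30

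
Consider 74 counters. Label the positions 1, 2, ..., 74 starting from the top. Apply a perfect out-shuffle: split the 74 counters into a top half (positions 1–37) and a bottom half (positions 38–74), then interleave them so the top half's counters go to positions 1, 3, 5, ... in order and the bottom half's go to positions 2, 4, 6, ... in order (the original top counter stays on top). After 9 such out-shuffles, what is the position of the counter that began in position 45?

Track the counter's position through each out-shuffle:
45 → 16 → 31 → 61 → 48 → 22 → 43 → 12 → 23 → 45

45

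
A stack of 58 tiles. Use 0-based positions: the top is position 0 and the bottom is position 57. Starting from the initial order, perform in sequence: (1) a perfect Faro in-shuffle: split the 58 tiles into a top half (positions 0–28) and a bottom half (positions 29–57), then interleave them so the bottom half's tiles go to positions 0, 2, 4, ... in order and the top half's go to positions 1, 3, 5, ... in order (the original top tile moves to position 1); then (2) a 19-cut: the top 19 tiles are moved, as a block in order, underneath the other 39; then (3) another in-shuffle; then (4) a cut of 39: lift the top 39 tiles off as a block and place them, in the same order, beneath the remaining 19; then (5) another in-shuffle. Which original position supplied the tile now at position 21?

21

Undo the operations in reverse order, starting from position 21:
  undo op 5 (in-shuffle, from top half): 21 ← 10
  undo op 4 (cut 39): 10 ← 49
  undo op 3 (in-shuffle, from top half): 49 ← 24
  undo op 2 (cut 19): 24 ← 43
  undo op 1 (in-shuffle, from top half): 43 ← 21
So the tile at position 21 came from original position 21.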